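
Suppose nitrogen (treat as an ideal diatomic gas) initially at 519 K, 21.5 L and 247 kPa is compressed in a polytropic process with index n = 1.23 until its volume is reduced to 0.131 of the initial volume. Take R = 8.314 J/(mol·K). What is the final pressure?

3010 kPa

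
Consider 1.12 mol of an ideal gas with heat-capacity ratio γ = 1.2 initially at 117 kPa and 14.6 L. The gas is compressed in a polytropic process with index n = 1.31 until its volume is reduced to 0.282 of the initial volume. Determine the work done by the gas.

-2650 J

T₁ = P₁V₁/(nR) = 117×14.6/(1.12×8.314) = 183 K.
Polytropic n=1.31: T₂ = T₁(V₁/V₂)^(n−1) = 183×(3.55)^0.31 = 272 K; P₂ = P₁(V₁/V₂)^n = 614 kPa.
W = (P₁V₁−P₂V₂)/(n−1) = (117×14.6−614×4.12)/0.31 = -2650 J.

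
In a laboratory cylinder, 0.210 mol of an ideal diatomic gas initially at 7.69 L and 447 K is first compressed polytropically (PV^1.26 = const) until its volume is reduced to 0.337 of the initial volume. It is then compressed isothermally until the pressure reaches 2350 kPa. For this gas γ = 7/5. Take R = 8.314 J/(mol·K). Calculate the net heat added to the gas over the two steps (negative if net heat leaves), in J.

P₁ = nRT₁/V₁ = 0.210×8.314×447/7.69 = 101 kPa.
Step 1 — Polytropic n=1.26: T₂ = T₁(V₁/V₂)^(n−1) = 447×(2.97)^0.26 = 593 K; P₂ = P₁(V₁/V₂)^n = 400 kPa.
W = (P₁V₁−P₂V₂)/(n−1) = (101×7.69−400×2.59)/0.26 = -981 J.
ΔU = nCvΔT = 0.210×20.8×(593−447) = 638 J.
Q = ΔU + W = -343 J.
State after step 1: P = 400 kPa, V = 2.59 L, T = 593 K.
Step 2 — Isothermal: T stays 593 K; PV = const ⇒ V₂ = 0.441 L, P₂ = 2350 kPa.
ΔU = 0 (ideal gas, T constant).
W = nRT ln(V₂/V₁) = 0.210×8.314×593×ln(0.170) = -1830 J.
Q = ΔU + W = -1830 J.
Net over both steps: W = -2820 J, Q = -2180 J, ΔU = 638 J.

-2180 J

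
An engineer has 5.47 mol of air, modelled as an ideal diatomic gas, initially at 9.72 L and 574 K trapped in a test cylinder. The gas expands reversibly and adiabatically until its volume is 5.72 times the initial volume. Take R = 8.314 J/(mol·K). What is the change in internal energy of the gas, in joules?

-32800 J

P₁ = nRT₁/V₁ = 5.47×8.314×574/9.72 = 2690 kPa.
Adiabatic: TV^(γ−1) = const ⇒ T₂ = 574×(0.175)^0.400 = 286 K; PV^γ = const ⇒ P₂ = 234 kPa.
For an ideal gas ΔU = nCvΔT with Cv = (5/2)R = 20.8 J/(mol·K).
ΔU = 5.47×20.8×(286−574) = -32800 J.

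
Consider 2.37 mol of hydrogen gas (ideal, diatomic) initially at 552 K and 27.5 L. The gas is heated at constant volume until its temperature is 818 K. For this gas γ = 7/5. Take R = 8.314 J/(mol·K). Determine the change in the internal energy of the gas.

P₁ = nRT₁/V₁ = 2.37×8.314×552/27.5 = 396 kPa.
Isochoric: V stays 27.5 L; P/T = const ⇒ T₂ = 818 K, P₂ = 586 kPa.
For an ideal gas ΔU = nCvΔT with Cv = (5/2)R = 20.8 J/(mol·K).
ΔU = 2.37×20.8×(818−552) = 13100 J.

13100 J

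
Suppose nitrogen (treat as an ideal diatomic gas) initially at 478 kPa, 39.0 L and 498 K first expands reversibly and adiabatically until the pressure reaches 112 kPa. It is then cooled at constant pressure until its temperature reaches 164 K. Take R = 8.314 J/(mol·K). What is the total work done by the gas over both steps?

n = P₁V₁/(RT₁) = 478×39.0/(8.314×498) = 4.50 mol.
Step 1 — Adiabatic: T₂/T₁ = (P₂/P₁)^((γ−1)/γ) ⇒ T₂ = 498×(0.234)^0.286 = 329 K; V₂ = 110 L.
ΔU = nCvΔT = 4.50×20.8×(329−498) = -15800 J.
Q = 0 for an adiabatic process, so W = −ΔU = 15800 J.
State after step 1: P = 112 kPa, V = 110 L, T = 329 K.
Step 2 — Isobaric: P stays 112 kPa; V/T = const ⇒ T₂ = 164 K, V₂ = 54.8 L.
W = PΔV = 112×(54.8−110) kPa·L = -6180 J.
ΔU = nCvΔT = 4.50×20.8×(164−329) = -15400 J.
Q = ΔU + W = nCpΔT = -21600 J.
Net over both steps: W = 9640 J, Q = -21600 J, ΔU = -31300 J.

9640 J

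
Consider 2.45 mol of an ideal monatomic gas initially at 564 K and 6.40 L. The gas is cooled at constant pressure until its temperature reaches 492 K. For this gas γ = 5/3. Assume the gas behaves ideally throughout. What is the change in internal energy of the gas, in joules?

-2200 J

P₁ = nRT₁/V₁ = 2.45×8.314×564/6.40 = 1800 kPa.
Isobaric: P stays 1800 kPa; V/T = const ⇒ T₂ = 492 K, V₂ = 5.58 L.
For an ideal gas ΔU = nCvΔT with Cv = (3/2)R = 12.5 J/(mol·K).
ΔU = 2.45×12.5×(492−564) = -2200 J.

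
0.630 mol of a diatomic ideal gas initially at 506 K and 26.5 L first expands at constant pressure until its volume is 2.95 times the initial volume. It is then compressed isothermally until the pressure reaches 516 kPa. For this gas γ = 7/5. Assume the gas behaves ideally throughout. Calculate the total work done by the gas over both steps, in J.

-7660 J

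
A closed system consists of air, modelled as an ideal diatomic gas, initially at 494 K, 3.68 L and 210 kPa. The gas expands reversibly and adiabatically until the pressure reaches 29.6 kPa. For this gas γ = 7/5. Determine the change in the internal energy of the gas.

-828 J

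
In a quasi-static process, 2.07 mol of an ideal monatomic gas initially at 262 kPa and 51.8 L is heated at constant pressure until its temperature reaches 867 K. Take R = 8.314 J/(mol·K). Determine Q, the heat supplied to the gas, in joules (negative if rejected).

T₁ = P₁V₁/(nR) = 262×51.8/(2.07×8.314) = 789 K.
Isobaric: P stays 262 kPa; V/T = const ⇒ T₂ = 867 K, V₂ = 57.0 L.
W = PΔV = 262×(57.0−51.8) kPa·L = 1350 J.
ΔU = nCvΔT = 2.07×12.5×(867−789) = 2020 J.
Q = ΔU + W = nCpΔT = 3370 J.

3370 J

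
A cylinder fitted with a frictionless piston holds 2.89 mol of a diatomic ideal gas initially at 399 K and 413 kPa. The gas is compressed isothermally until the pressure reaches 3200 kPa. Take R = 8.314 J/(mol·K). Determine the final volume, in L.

V₁ = nRT₁/P₁ = 2.89×8.314×399/413 = 23.2 L.
Isothermal: T stays 399 K; PV = const ⇒ V₂ = 3.00 L, P₂ = 3200 kPa.

3.00 L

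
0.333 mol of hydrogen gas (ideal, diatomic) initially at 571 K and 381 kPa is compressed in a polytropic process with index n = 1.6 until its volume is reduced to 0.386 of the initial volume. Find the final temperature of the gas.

1010 K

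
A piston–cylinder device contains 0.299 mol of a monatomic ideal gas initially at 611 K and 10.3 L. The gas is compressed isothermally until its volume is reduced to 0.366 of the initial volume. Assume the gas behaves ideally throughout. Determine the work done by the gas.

-1530 J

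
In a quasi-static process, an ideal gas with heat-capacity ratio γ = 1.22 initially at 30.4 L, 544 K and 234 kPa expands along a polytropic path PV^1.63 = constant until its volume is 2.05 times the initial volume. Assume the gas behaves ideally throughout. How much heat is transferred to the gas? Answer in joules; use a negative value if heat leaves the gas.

n = P₁V₁/(RT₁) = 234×30.4/(8.314×544) = 1.57 mol.
Polytropic n=1.63: T₂ = T₁(V₁/V₂)^(n−1) = 544×(0.488)^0.63 = 346 K; P₂ = P₁(V₁/V₂)^n = 72.6 kPa.
W = (P₁V₁−P₂V₂)/(n−1) = (234×30.4−72.6×62.3)/0.63 = 4110 J.
ΔU = nCvΔT = 1.57×37.8×(346−544) = -11800 J.
Q = ΔU + W = -7660 J.

-7660 J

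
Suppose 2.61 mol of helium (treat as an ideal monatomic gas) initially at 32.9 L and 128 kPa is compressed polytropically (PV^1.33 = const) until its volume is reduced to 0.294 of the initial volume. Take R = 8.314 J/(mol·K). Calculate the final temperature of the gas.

291 K

T₁ = P₁V₁/(nR) = 128×32.9/(2.61×8.314) = 194 K.
Polytropic n=1.33: T₂ = T₁(V₁/V₂)^(n−1) = 194×(3.40)^0.33 = 291 K; P₂ = P₁(V₁/V₂)^n = 652 kPa.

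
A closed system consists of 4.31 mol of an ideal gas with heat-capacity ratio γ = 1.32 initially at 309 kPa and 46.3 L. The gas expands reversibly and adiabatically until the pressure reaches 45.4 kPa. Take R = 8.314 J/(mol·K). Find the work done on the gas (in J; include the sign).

-16600 J

T₁ = P₁V₁/(nR) = 309×46.3/(4.31×8.314) = 399 K.
Adiabatic: T₂/T₁ = (P₂/P₁)^((γ−1)/γ) ⇒ T₂ = 399×(0.147)^0.242 = 251 K; V₂ = 198 L.
ΔU = nCvΔT = 4.31×26.0×(251−399) = -16600 J.
Q = 0 for an adiabatic process, so W = −ΔU = 16600 J.
Work done on the gas = −W_by = -16600 J.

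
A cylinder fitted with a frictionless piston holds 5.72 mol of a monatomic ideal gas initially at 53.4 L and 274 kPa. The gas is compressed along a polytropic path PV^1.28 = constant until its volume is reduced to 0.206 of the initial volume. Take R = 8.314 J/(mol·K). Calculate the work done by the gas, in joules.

-29100 J

T₁ = P₁V₁/(nR) = 274×53.4/(5.72×8.314) = 308 K.
Polytropic n=1.28: T₂ = T₁(V₁/V₂)^(n−1) = 308×(4.85)^0.28 = 479 K; P₂ = P₁(V₁/V₂)^n = 2070 kPa.
W = (P₁V₁−P₂V₂)/(n−1) = (274×53.4−2070×11.0)/0.28 = -29100 J.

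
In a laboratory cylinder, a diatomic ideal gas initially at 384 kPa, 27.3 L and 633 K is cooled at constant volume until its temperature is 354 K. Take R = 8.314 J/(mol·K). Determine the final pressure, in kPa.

Isochoric: V stays 27.3 L; P/T = const ⇒ T₂ = 354 K, P₂ = 215 kPa.

215 kPa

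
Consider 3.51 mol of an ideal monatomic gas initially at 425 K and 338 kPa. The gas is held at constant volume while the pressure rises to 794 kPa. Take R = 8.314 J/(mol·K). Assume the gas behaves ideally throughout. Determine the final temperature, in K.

V₁ = nRT₁/P₁ = 3.51×8.314×425/338 = 36.7 L.
Isochoric: V stays 36.7 L; P/T = const ⇒ T₂ = 998 K, P₂ = 794 kPa.

998 K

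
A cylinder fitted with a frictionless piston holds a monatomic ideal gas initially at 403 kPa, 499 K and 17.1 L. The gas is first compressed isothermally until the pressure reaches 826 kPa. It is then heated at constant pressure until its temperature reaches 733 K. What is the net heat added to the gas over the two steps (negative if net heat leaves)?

3130 J

n = P₁V₁/(RT₁) = 403×17.1/(8.314×499) = 1.66 mol.
Step 1 — Isothermal: T stays 499 K; PV = const ⇒ V₂ = 8.34 L, P₂ = 826 kPa.
ΔU = 0 (ideal gas, T constant).
W = nRT ln(V₂/V₁) = 1.66×8.314×499×ln(0.488) = -4950 J.
Q = ΔU + W = -4950 J.
State after step 1: P = 826 kPa, V = 8.34 L, T = 499 K.
Step 2 — Isobaric: P stays 826 kPa; V/T = const ⇒ T₂ = 733 K, V₂ = 12.3 L.
W = PΔV = 826×(12.3−8.34) kPa·L = 3230 J.
ΔU = nCvΔT = 1.66×12.5×(733−499) = 4850 J.
Q = ΔU + W = nCpΔT = 8080 J.
Net over both steps: W = -1710 J, Q = 3130 J, ΔU = 4850 J.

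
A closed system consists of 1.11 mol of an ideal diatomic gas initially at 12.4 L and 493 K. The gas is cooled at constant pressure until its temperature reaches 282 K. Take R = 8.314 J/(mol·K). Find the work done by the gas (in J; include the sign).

P₁ = nRT₁/V₁ = 1.11×8.314×493/12.4 = 367 kPa.
Isobaric: P stays 367 kPa; V/T = const ⇒ T₂ = 282 K, V₂ = 7.09 L.
W = PΔV = 367×(7.09−12.4) kPa·L = -1950 J.

-1950 J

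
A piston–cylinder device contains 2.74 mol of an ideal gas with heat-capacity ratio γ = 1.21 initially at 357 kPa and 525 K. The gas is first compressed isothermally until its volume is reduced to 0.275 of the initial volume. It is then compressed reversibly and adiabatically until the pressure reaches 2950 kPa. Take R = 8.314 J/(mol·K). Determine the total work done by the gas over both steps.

-24200 J

V₁ = nRT₁/P₁ = 2.74×8.314×525/357 = 33.5 L.
Step 1 — Isothermal: T stays 525 K; PV = const ⇒ V₂ = 9.21 L, P₂ = 1300 kPa.
ΔU = 0 (ideal gas, T constant).
W = nRT ln(V₂/V₁) = 2.74×8.314×525×ln(0.275) = -15400 J.
Q = ΔU + W = -15400 J.
State after step 1: P = 1300 kPa, V = 9.21 L, T = 525 K.
Step 2 — Adiabatic: T₂/T₁ = (P₂/P₁)^((γ−1)/γ) ⇒ T₂ = 525×(2.27)^0.174 = 605 K; V₂ = 4.67 L.
ΔU = nCvΔT = 2.74×39.6×(605−525) = 8720 J.
Q = 0 for an adiabatic process, so W = −ΔU = -8720 J.
Net over both steps: W = -24200 J, Q = -15400 J, ΔU = 8720 J.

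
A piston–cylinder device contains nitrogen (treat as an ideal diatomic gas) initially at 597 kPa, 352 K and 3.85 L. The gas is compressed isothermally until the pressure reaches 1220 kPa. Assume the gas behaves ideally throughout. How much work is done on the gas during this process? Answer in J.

n = P₁V₁/(RT₁) = 597×3.85/(8.314×352) = 0.785 mol.
Isothermal: T stays 352 K; PV = const ⇒ V₂ = 1.88 L, P₂ = 1220 kPa.
W = nRT ln(V₂/V₁) = 0.785×8.314×352×ln(0.489) = -1640 J.
Work done on the gas = −W_by = 1640 J.

1640 J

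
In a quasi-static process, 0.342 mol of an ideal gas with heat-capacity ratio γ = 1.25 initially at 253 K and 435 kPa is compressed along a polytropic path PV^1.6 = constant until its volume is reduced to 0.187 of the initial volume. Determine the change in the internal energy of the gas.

V₁ = nRT₁/P₁ = 0.342×8.314×253/435 = 1.65 L.
Polytropic n=1.6: T₂ = T₁(V₁/V₂)^(n−1) = 253×(5.35)^0.60 = 692 K; P₂ = P₁(V₁/V₂)^n = 6360 kPa.
For an ideal gas ΔU = nCvΔT with Cv = R/(γ−1) = 33.3 J/(mol·K).
ΔU = 0.342×33.3×(692−253) = 4990 J.

4990 J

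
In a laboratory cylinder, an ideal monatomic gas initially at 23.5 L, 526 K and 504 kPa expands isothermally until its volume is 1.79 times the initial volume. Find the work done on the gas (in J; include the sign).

-6900 J

n = P₁V₁/(RT₁) = 504×23.5/(8.314×526) = 2.71 mol.
Isothermal: T stays 526 K; PV = const ⇒ V₂ = 42.1 L, P₂ = 282 kPa.
W = nRT ln(V₂/V₁) = 2.71×8.314×526×ln(1.79) = 6900 J.
Work done on the gas = −W_by = -6900 J.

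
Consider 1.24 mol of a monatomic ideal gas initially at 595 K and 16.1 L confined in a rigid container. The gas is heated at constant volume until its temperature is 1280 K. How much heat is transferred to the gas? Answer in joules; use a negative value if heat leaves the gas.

P₁ = nRT₁/V₁ = 1.24×8.314×595/16.1 = 381 kPa.
Isochoric: V stays 16.1 L; P/T = const ⇒ T₂ = 1280 K, P₂ = 820 kPa.
W = 0 (no volume change).
ΔU = nCvΔT = 1.24×12.5×(1280−595) = 10600 J.
Q = ΔU = 10600 J.

10600 J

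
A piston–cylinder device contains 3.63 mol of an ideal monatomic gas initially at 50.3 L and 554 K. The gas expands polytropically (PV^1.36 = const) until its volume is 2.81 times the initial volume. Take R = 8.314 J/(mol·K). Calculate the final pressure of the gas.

81.5 kPa

P₁ = nRT₁/V₁ = 3.63×8.314×554/50.3 = 332 kPa.
Polytropic n=1.36: T₂ = T₁(V₁/V₂)^(n−1) = 554×(0.356)^0.36 = 382 K; P₂ = P₁(V₁/V₂)^n = 81.5 kPa.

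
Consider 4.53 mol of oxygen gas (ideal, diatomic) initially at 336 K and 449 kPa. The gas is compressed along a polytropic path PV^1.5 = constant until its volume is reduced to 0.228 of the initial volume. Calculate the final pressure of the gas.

4120 kPa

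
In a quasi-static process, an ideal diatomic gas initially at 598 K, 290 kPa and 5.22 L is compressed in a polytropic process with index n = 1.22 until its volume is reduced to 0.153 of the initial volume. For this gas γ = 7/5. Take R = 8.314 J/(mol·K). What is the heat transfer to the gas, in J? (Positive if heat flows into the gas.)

-1580 J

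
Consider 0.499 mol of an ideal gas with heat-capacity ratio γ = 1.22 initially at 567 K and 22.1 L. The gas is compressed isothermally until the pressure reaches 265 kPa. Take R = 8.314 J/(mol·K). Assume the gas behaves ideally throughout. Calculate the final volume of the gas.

8.88 L

P₁ = nRT₁/V₁ = 0.499×8.314×567/22.1 = 106 kPa.
Isothermal: T stays 567 K; PV = const ⇒ V₂ = 8.88 L, P₂ = 265 kPa.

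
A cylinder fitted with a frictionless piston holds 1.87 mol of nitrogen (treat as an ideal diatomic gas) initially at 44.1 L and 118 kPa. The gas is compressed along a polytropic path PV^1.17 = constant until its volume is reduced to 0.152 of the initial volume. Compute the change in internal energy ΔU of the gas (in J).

T₁ = P₁V₁/(nR) = 118×44.1/(1.87×8.314) = 335 K.
Polytropic n=1.17: T₂ = T₁(V₁/V₂)^(n−1) = 335×(6.58)^0.17 = 461 K; P₂ = P₁(V₁/V₂)^n = 1070 kPa.
For an ideal gas ΔU = nCvΔT with Cv = (5/2)R = 20.8 J/(mol·K).
ΔU = 1.87×20.8×(461−335) = 4910 J.

4910 J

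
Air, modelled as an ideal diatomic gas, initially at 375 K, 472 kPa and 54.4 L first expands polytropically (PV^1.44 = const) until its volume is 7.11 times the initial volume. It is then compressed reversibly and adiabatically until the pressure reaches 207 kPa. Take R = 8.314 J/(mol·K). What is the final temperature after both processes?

280 K

n = P₁V₁/(RT₁) = 472×54.4/(8.314×375) = 8.24 mol.
Step 1 — Polytropic n=1.44: T₂ = T₁(V₁/V₂)^(n−1) = 375×(0.141)^0.44 = 158 K; P₂ = P₁(V₁/V₂)^n = 28.0 kPa.
W = (P₁V₁−P₂V₂)/(n−1) = (472×54.4−28.0×387)/0.44 = 33700 J.
ΔU = nCvΔT = 8.24×20.8×(158−375) = -37100 J.
Q = ΔU + W = -3370 J.
State after step 1: P = 28.0 kPa, V = 387 L, T = 158 K.
Step 2 — Adiabatic: T₂/T₁ = (P₂/P₁)^((γ−1)/γ) ⇒ T₂ = 158×(7.39)^0.286 = 280 K; V₂ = 92.7 L.
ΔU = nCvΔT = 8.24×20.8×(280−158) = 20900 J.
Q = 0 for an adiabatic process, so W = −ΔU = -20900 J.
Net over both steps: W = 12900 J, Q = -3370 J, ΔU = -16200 J.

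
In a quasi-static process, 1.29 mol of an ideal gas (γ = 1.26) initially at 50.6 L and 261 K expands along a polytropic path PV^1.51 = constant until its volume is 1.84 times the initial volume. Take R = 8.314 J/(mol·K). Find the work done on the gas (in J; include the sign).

-1470 J

P₁ = nRT₁/V₁ = 1.29×8.314×261/50.6 = 55.3 kPa.
Polytropic n=1.51: T₂ = T₁(V₁/V₂)^(n−1) = 261×(0.543)^0.51 = 191 K; P₂ = P₁(V₁/V₂)^n = 22.0 kPa.
W = (P₁V₁−P₂V₂)/(n−1) = (55.3×50.6−22.0×93.1)/0.51 = 1470 J.
Work done on the gas = −W_by = -1470 J.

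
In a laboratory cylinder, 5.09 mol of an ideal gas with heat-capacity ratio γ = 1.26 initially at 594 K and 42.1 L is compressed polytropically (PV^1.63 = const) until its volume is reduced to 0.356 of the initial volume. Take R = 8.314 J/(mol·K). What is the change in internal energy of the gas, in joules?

P₁ = nRT₁/V₁ = 5.09×8.314×594/42.1 = 597 kPa.
Polytropic n=1.63: T₂ = T₁(V₁/V₂)^(n−1) = 594×(2.81)^0.63 = 1140 K; P₂ = P₁(V₁/V₂)^n = 3210 kPa.
For an ideal gas ΔU = nCvΔT with Cv = R/(γ−1) = 32.0 J/(mol·K).
ΔU = 5.09×32.0×(1140−594) = 88600 J.

88600 J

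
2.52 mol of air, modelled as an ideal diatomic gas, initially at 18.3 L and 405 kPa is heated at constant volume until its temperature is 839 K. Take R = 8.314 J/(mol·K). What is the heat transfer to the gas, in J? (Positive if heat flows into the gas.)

25400 J

T₁ = P₁V₁/(nR) = 405×18.3/(2.52×8.314) = 354 K.
Isochoric: V stays 18.3 L; P/T = const ⇒ T₂ = 839 K, P₂ = 961 kPa.
W = 0 (no volume change).
ΔU = nCvΔT = 2.52×20.8×(839−354) = 25400 J.
Q = ΔU = 25400 J.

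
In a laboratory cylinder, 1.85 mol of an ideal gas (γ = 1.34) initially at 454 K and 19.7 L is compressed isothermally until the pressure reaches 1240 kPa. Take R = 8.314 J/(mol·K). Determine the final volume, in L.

5.63 L

P₁ = nRT₁/V₁ = 1.85×8.314×454/19.7 = 354 kPa.
Isothermal: T stays 454 K; PV = const ⇒ V₂ = 5.63 L, P₂ = 1240 kPa.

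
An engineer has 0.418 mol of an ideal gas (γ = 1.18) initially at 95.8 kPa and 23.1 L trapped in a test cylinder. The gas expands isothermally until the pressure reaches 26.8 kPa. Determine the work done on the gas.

T₁ = P₁V₁/(nR) = 95.8×23.1/(0.418×8.314) = 637 K.
Isothermal: T stays 637 K; PV = const ⇒ V₂ = 82.6 L, P₂ = 26.8 kPa.
W = nRT ln(V₂/V₁) = 0.418×8.314×637×ln(3.57) = 2820 J.
Work done on the gas = −W_by = -2820 J.

-2820 J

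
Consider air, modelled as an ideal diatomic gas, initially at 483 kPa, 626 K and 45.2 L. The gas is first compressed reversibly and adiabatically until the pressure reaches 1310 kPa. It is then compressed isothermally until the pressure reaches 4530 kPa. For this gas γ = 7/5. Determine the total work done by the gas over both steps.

n = P₁V₁/(RT₁) = 483×45.2/(8.314×626) = 4.19 mol.
Step 1 — Adiabatic: T₂/T₁ = (P₂/P₁)^((γ−1)/γ) ⇒ T₂ = 626×(2.71)^0.286 = 832 K; V₂ = 22.2 L.
ΔU = nCvΔT = 4.19×20.8×(832−626) = 18000 J.
Q = 0 for an adiabatic process, so W = −ΔU = -18000 J.
State after step 1: P = 1310 kPa, V = 22.2 L, T = 832 K.
Step 2 — Isothermal: T stays 832 K; PV = const ⇒ V₂ = 6.41 L, P₂ = 4530 kPa.
ΔU = 0 (ideal gas, T constant).
W = nRT ln(V₂/V₁) = 4.19×8.314×832×ln(0.289) = -36000 J.
Q = ΔU + W = -36000 J.
Net over both steps: W = -54000 J, Q = -36000 J, ΔU = 18000 J.

-54000 J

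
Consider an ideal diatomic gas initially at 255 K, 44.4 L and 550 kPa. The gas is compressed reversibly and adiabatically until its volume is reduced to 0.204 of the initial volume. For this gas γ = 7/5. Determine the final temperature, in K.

Adiabatic: TV^(γ−1) = const ⇒ T₂ = 255×(4.90)^0.400 = 482 K; PV^γ = const ⇒ P₂ = 5090 kPa.

482 K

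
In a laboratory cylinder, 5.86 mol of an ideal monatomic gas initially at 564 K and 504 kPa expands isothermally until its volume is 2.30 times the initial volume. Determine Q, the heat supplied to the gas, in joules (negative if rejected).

22900 J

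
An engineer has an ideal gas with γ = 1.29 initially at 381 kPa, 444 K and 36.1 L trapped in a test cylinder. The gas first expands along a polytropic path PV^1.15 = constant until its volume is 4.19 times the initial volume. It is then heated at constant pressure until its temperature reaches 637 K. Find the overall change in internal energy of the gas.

n = P₁V₁/(RT₁) = 381×36.1/(8.314×444) = 3.73 mol.
Step 1 — Polytropic n=1.15: T₂ = T₁(V₁/V₂)^(n−1) = 444×(0.239)^0.15 = 358 K; P₂ = P₁(V₁/V₂)^n = 73.3 kPa.
W = (P₁V₁−P₂V₂)/(n−1) = (381×36.1−73.3×151)/0.15 = 17700 J.
ΔU = nCvΔT = 3.73×28.7×(358−444) = -9170 J.
Q = ΔU + W = 8560 J.
State after step 1: P = 73.3 kPa, V = 151 L, T = 358 K.
Step 2 — Isobaric: P stays 73.3 kPa; V/T = const ⇒ T₂ = 637 K, V₂ = 269 L.
W = PΔV = 73.3×(269−151) kPa·L = 8640 J.
ΔU = nCvΔT = 3.73×28.7×(637−358) = 29800 J.
Q = ΔU + W = nCpΔT = 38400 J.
Net over both steps: W = 26400 J, Q = 47000 J, ΔU = 20600 J.

20600 J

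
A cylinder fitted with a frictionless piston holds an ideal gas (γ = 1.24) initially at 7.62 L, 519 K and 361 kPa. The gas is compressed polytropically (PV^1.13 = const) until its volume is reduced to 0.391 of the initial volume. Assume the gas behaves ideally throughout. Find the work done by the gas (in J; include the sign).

n = P₁V₁/(RT₁) = 361×7.62/(8.314×519) = 0.638 mol.
Polytropic n=1.13: T₂ = T₁(V₁/V₂)^(n−1) = 519×(2.56)^0.13 = 586 K; P₂ = P₁(V₁/V₂)^n = 1040 kPa.
W = (P₁V₁−P₂V₂)/(n−1) = (361×7.62−1040×2.98)/0.13 = -2750 J.

-2750 J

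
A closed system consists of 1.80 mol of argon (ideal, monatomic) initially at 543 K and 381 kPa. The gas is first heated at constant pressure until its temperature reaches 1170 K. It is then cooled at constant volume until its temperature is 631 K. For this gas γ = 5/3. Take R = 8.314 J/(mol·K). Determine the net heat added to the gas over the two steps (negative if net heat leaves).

11400 J

V₁ = nRT₁/P₁ = 1.80×8.314×543/381 = 21.3 L.
Step 1 — Isobaric: P stays 381 kPa; V/T = const ⇒ T₂ = 1170 K, V₂ = 46.0 L.
W = PΔV = 381×(46.0−21.3) kPa·L = 9380 J.
ΔU = nCvΔT = 1.80×12.5×(1170−543) = 14100 J.
Q = ΔU + W = nCpΔT = 23500 J.
State after step 1: P = 381 kPa, V = 46.0 L, T = 1170 K.
Step 2 — Isochoric: V stays 46.0 L; P/T = const ⇒ T₂ = 631 K, P₂ = 205 kPa.
W = 0 (no volume change).
ΔU = nCvΔT = 1.80×12.5×(631−1170) = -12100 J.
Q = ΔU = -12100 J.
Net over both steps: W = 9380 J, Q = 11400 J, ΔU = 1980 J.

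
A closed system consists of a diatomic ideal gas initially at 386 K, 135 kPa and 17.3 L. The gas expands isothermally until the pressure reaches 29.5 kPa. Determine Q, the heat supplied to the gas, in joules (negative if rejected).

n = P₁V₁/(RT₁) = 135×17.3/(8.314×386) = 0.728 mol.
Isothermal: T stays 386 K; PV = const ⇒ V₂ = 79.2 L, P₂ = 29.5 kPa.
ΔU = 0 (ideal gas, T constant).
W = nRT ln(V₂/V₁) = 0.728×8.314×386×ln(4.58) = 3550 J.
Q = ΔU + W = 3550 J.

3550 J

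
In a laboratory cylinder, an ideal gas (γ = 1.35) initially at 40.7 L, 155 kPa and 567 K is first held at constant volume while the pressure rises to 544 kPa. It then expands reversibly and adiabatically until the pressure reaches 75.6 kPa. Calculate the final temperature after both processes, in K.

1190 K

n = P₁V₁/(RT₁) = 155×40.7/(8.314×567) = 1.34 mol.
Step 1 — Isochoric: V stays 40.7 L; P/T = const ⇒ T₂ = 1990 K, P₂ = 544 kPa.
W = 0 (no volume change).
ΔU = nCvΔT = 1.34×23.8×(1990−567) = 45200 J.
Q = ΔU = 45200 J.
State after step 1: P = 544 kPa, V = 40.7 L, T = 1990 K.
Step 2 — Adiabatic: T₂/T₁ = (P₂/P₁)^((γ−1)/γ) ⇒ T₂ = 1990×(0.139)^0.259 = 1190 K; V₂ = 176 L.
ΔU = nCvΔT = 1.34×23.8×(1190−1990) = -25300 J.
Q = 0 for an adiabatic process, so W = −ΔU = 25300 J.
Net over both steps: W = 25300 J, Q = 45200 J, ΔU = 19900 J.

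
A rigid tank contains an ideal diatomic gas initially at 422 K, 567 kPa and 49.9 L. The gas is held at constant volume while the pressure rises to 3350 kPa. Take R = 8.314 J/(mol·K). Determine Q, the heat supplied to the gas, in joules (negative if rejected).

n = P₁V₁/(RT₁) = 567×49.9/(8.314×422) = 8.06 mol.
Isochoric: V stays 49.9 L; P/T = const ⇒ T₂ = 2490 K, P₂ = 3350 kPa.
W = 0 (no volume change).
ΔU = nCvΔT = 8.06×20.8×(2490−422) = 347000 J.
Q = ΔU = 347000 J.

347000 J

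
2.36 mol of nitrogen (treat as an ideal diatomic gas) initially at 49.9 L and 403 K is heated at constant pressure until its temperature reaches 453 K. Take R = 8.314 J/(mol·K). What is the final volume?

56.1 L

P₁ = nRT₁/V₁ = 2.36×8.314×403/49.9 = 158 kPa.
Isobaric: P stays 158 kPa; V/T = const ⇒ T₂ = 453 K, V₂ = 56.1 L.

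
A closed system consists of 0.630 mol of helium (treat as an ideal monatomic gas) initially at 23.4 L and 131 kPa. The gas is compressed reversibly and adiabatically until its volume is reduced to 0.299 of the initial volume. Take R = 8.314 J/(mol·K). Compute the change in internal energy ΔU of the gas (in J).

5690 J

T₁ = P₁V₁/(nR) = 131×23.4/(0.630×8.314) = 585 K.
Adiabatic: TV^(γ−1) = const ⇒ T₂ = 585×(3.34)^0.667 = 1310 K; PV^γ = const ⇒ P₂ = 980 kPa.
For an ideal gas ΔU = nCvΔT with Cv = (3/2)R = 12.5 J/(mol·K).
ΔU = 0.630×12.5×(1310−585) = 5690 J.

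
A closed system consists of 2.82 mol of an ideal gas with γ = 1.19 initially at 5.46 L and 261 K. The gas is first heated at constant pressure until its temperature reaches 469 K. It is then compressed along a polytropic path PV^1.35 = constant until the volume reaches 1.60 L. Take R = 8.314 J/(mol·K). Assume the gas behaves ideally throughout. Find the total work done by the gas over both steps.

-23000 J

P₁ = nRT₁/V₁ = 2.82×8.314×261/5.46 = 1120 kPa.
Step 1 — Isobaric: P stays 1120 kPa; V/T = const ⇒ T₂ = 469 K, V₂ = 9.81 L.
W = PΔV = 1120×(9.81−5.46) kPa·L = 4880 J.
ΔU = nCvΔT = 2.82×43.8×(469−261) = 25700 J.
Q = ΔU + W = nCpΔT = 30500 J.
State after step 1: P = 1120 kPa, V = 9.81 L, T = 469 K.
Step 2 — Polytropic n=1.35: T₂ = T₁(V₁/V₂)^(n−1) = 469×(6.13)^0.35 = 885 K; P₂ = P₁(V₁/V₂)^n = 13000 kPa.
W = (P₁V₁−P₂V₂)/(n−1) = (1120×9.81−13000×1.60)/0.35 = -27900 J.
ΔU = nCvΔT = 2.82×43.8×(885−469) = 51300 J.
Q = ΔU + W = 23500 J.
Net over both steps: W = -23000 J, Q = 54000 J, ΔU = 77000 J.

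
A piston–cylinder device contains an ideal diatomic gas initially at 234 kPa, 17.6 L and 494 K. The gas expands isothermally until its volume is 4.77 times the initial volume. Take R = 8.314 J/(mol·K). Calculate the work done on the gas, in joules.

n = P₁V₁/(RT₁) = 234×17.6/(8.314×494) = 1.00 mol.
Isothermal: T stays 494 K; PV = const ⇒ V₂ = 84.0 L, P₂ = 49.1 kPa.
W = nRT ln(V₂/V₁) = 1.00×8.314×494×ln(4.77) = 6430 J.
Work done on the gas = −W_by = -6430 J.

-6430 J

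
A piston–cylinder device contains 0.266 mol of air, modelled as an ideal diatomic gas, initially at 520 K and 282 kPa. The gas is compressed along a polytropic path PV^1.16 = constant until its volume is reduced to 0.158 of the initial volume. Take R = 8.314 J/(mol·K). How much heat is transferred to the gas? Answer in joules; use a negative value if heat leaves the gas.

-1480 J

V₁ = nRT₁/P₁ = 0.266×8.314×520/282 = 4.08 L.
Polytropic n=1.16: T₂ = T₁(V₁/V₂)^(n−1) = 520×(6.33)^0.16 = 699 K; P₂ = P₁(V₁/V₂)^n = 2400 kPa.
W = (P₁V₁−P₂V₂)/(n−1) = (282×4.08−2400×0.644)/0.16 = -2470 J.
ΔU = nCvΔT = 0.266×20.8×(699−520) = 987 J.
Q = ΔU + W = -1480 J.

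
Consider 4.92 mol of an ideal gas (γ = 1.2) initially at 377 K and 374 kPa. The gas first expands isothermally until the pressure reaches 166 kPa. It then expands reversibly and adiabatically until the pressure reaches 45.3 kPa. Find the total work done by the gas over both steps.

V₁ = nRT₁/P₁ = 4.92×8.314×377/374 = 41.2 L.
Step 1 — Isothermal: T stays 377 K; PV = const ⇒ V₂ = 92.9 L, P₂ = 166 kPa.
ΔU = 0 (ideal gas, T constant).
W = nRT ln(V₂/V₁) = 4.92×8.314×377×ln(2.25) = 12500 J.
Q = ΔU + W = 12500 J.
State after step 1: P = 166 kPa, V = 92.9 L, T = 377 K.
Step 2 — Adiabatic: T₂/T₁ = (P₂/P₁)^((γ−1)/γ) ⇒ T₂ = 377×(0.273)^0.167 = 304 K; V₂ = 274 L.
ΔU = nCvΔT = 4.92×41.6×(304−377) = -15000 J.
Q = 0 for an adiabatic process, so W = −ΔU = 15000 J.
Net over both steps: W = 27500 J, Q = 12500 J, ΔU = -15000 J.

27500 J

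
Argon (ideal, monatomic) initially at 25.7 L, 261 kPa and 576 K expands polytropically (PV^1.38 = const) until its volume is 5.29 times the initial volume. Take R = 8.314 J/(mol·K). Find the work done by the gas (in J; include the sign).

n = P₁V₁/(RT₁) = 261×25.7/(8.314×576) = 1.40 mol.
Polytropic n=1.38: T₂ = T₁(V₁/V₂)^(n−1) = 576×(0.189)^0.38 = 306 K; P₂ = P₁(V₁/V₂)^n = 26.2 kPa.
W = (P₁V₁−P₂V₂)/(n−1) = (261×25.7−26.2×136)/0.38 = 8280 J.

8280 J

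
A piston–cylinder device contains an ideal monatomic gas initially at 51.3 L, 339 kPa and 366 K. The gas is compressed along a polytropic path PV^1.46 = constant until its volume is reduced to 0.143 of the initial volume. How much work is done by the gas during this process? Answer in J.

-54700 J

n = P₁V₁/(RT₁) = 339×51.3/(8.314×366) = 5.72 mol.
Polytropic n=1.46: T₂ = T₁(V₁/V₂)^(n−1) = 366×(6.99)^0.46 = 895 K; P₂ = P₁(V₁/V₂)^n = 5800 kPa.
W = (P₁V₁−P₂V₂)/(n−1) = (339×51.3−5800×7.34)/0.46 = -54700 J.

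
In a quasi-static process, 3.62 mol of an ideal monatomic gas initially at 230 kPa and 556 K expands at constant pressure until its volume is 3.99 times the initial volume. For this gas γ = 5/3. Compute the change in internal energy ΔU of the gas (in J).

V₁ = nRT₁/P₁ = 3.62×8.314×556/230 = 72.8 L.
Isobaric: P stays 230 kPa; V/T = const ⇒ T₂ = 2220 K, V₂ = 290 L.
For an ideal gas ΔU = nCvΔT with Cv = (3/2)R = 12.5 J/(mol·K).
ΔU = 3.62×12.5×(2220−556) = 75100 J.

75100 J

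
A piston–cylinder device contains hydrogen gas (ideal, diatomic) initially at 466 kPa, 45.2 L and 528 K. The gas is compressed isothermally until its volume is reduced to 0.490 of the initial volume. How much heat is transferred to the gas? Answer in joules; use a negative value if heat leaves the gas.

n = P₁V₁/(RT₁) = 466×45.2/(8.314×528) = 4.80 mol.
Isothermal: T stays 528 K; PV = const ⇒ V₂ = 22.1 L, P₂ = 951 kPa.
ΔU = 0 (ideal gas, T constant).
W = nRT ln(V₂/V₁) = 4.80×8.314×528×ln(0.490) = -15000 J.
Q = ΔU + W = -15000 J.

-15000 J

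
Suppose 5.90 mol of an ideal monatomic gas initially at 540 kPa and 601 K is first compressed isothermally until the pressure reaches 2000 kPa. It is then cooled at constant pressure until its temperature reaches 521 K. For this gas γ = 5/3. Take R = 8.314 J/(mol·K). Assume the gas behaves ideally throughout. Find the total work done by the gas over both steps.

-42500 J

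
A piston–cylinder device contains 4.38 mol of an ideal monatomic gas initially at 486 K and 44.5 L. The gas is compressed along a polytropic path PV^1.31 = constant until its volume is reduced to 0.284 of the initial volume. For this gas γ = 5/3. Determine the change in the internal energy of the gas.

P₁ = nRT₁/V₁ = 4.38×8.314×486/44.5 = 398 kPa.
Polytropic n=1.31: T₂ = T₁(V₁/V₂)^(n−1) = 486×(3.52)^0.31 = 718 K; P₂ = P₁(V₁/V₂)^n = 2070 kPa.
For an ideal gas ΔU = nCvΔT with Cv = (3/2)R = 12.5 J/(mol·K).
ΔU = 4.38×12.5×(718−486) = 12700 J.

12700 J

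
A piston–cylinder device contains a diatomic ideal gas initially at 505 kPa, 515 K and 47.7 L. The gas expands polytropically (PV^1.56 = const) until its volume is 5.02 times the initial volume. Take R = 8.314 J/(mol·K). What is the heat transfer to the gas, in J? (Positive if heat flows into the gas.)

-10200 J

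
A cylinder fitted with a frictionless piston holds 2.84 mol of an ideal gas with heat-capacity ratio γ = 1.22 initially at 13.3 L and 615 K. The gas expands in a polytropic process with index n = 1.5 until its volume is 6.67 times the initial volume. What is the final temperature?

P₁ = nRT₁/V₁ = 2.84×8.314×615/13.3 = 1090 kPa.
Polytropic n=1.5: T₂ = T₁(V₁/V₂)^(n−1) = 615×(0.150)^0.50 = 238 K; P₂ = P₁(V₁/V₂)^n = 63.4 kPa.

238 K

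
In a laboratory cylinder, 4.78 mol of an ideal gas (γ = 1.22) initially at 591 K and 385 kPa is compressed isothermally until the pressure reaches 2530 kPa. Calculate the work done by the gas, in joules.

V₁ = nRT₁/P₁ = 4.78×8.314×591/385 = 61.0 L.
Isothermal: T stays 591 K; PV = const ⇒ V₂ = 9.28 L, P₂ = 2530 kPa.
W = nRT ln(V₂/V₁) = 4.78×8.314×591×ln(0.152) = -44200 J.

-44200 J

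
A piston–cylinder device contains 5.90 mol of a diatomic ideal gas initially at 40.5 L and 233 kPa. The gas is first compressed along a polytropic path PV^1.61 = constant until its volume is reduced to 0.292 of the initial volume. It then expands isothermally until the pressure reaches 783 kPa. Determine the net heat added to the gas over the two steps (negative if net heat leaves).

T₁ = P₁V₁/(nR) = 233×40.5/(5.90×8.314) = 192 K.
Step 1 — Polytropic n=1.61: T₂ = T₁(V₁/V₂)^(n−1) = 192×(3.42)^0.61 = 408 K; P₂ = P₁(V₁/V₂)^n = 1690 kPa.
W = (P₁V₁−P₂V₂)/(n−1) = (233×40.5−1690×11.8)/0.61 = -17300 J.
ΔU = nCvΔT = 5.90×20.8×(408−192) = 26400 J.
Q = ΔU + W = 9090 J.
State after step 1: P = 1690 kPa, V = 11.8 L, T = 408 K.
Step 2 — Isothermal: T stays 408 K; PV = const ⇒ V₂ = 25.5 L, P₂ = 783 kPa.
ΔU = 0 (ideal gas, T constant).
W = nRT ln(V₂/V₁) = 5.90×8.314×408×ln(2.16) = 15400 J.
Q = ΔU + W = 15400 J.
Net over both steps: W = -1920 J, Q = 24500 J, ΔU = 26400 J.

24500 J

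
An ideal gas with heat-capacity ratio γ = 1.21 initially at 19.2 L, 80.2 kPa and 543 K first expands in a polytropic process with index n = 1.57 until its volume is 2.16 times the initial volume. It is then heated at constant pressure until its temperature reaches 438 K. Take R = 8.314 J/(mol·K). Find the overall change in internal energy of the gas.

n = P₁V₁/(RT₁) = 80.2×19.2/(8.314×543) = 0.341 mol.
Step 1 — Polytropic n=1.57: T₂ = T₁(V₁/V₂)^(n−1) = 543×(0.463)^0.57 = 350 K; P₂ = P₁(V₁/V₂)^n = 23.9 kPa.
W = (P₁V₁−P₂V₂)/(n−1) = (80.2×19.2−23.9×41.5)/0.57 = 960 J.
ΔU = nCvΔT = 0.341×39.6×(350−543) = -2610 J.
Q = ΔU + W = -1650 J.
State after step 1: P = 23.9 kPa, V = 41.5 L, T = 350 K.
Step 2 — Isobaric: P stays 23.9 kPa; V/T = const ⇒ T₂ = 438 K, V₂ = 51.9 L.
W = PΔV = 23.9×(51.9−41.5) kPa·L = 249 J.
ΔU = nCvΔT = 0.341×39.6×(438−350) = 1190 J.
Q = ΔU + W = nCpΔT = 1440 J.
Net over both steps: W = 1210 J, Q = -209 J, ΔU = -1420 J.

-1420 J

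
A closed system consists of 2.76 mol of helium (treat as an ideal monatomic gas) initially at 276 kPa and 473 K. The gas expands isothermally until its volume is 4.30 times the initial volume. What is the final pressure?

64.2 kPa

V₁ = nRT₁/P₁ = 2.76×8.314×473/276 = 39.3 L.
Isothermal: T stays 473 K; PV = const ⇒ V₂ = 169 L, P₂ = 64.2 kPa.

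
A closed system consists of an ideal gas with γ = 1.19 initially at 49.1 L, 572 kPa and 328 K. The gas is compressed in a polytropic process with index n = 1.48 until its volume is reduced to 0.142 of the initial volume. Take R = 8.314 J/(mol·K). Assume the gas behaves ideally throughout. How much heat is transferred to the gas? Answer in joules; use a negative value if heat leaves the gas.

139000 J

n = P₁V₁/(RT₁) = 572×49.1/(8.314×328) = 10.3 mol.
Polytropic n=1.48: T₂ = T₁(V₁/V₂)^(n−1) = 328×(7.04)^0.48 = 837 K; P₂ = P₁(V₁/V₂)^n = 10300 kPa.
W = (P₁V₁−P₂V₂)/(n−1) = (572×49.1−10300×6.97)/0.48 = -90800 J.
ΔU = nCvΔT = 10.3×43.8×(837−328) = 229000 J.
Q = ΔU + W = 139000 J.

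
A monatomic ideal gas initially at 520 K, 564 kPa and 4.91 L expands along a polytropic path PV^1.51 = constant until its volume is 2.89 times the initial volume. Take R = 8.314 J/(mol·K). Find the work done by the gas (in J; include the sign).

n = P₁V₁/(RT₁) = 564×4.91/(8.314×520) = 0.641 mol.
Polytropic n=1.51: T₂ = T₁(V₁/V₂)^(n−1) = 520×(0.346)^0.51 = 303 K; P₂ = P₁(V₁/V₂)^n = 114 kPa.
W = (P₁V₁−P₂V₂)/(n−1) = (564×4.91−114×14.2)/0.51 = 2270 J.

2270 J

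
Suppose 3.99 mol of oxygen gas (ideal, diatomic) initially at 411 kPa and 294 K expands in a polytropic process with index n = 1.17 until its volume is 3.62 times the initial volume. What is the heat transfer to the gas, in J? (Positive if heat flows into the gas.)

6480 J

V₁ = nRT₁/P₁ = 3.99×8.314×294/411 = 23.7 L.
Polytropic n=1.17: T₂ = T₁(V₁/V₂)^(n−1) = 294×(0.276)^0.17 = 236 K; P₂ = P₁(V₁/V₂)^n = 91.2 kPa.
W = (P₁V₁−P₂V₂)/(n−1) = (411×23.7−91.2×85.9)/0.17 = 11300 J.
ΔU = nCvΔT = 3.99×20.8×(236−294) = -4790 J.
Q = ΔU + W = 6480 J.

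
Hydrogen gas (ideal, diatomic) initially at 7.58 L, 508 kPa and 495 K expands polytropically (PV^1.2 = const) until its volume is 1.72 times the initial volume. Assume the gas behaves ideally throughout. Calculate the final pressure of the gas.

Polytropic n=1.2: T₂ = T₁(V₁/V₂)^(n−1) = 495×(0.581)^0.20 = 444 K; P₂ = P₁(V₁/V₂)^n = 265 kPa.

265 kPa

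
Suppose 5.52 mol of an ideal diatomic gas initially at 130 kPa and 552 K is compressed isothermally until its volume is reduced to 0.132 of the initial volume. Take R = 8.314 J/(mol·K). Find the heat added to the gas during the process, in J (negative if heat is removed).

V₁ = nRT₁/P₁ = 5.52×8.314×552/130 = 195 L.
Isothermal: T stays 552 K; PV = const ⇒ V₂ = 25.7 L, P₂ = 985 kPa.
ΔU = 0 (ideal gas, T constant).
W = nRT ln(V₂/V₁) = 5.52×8.314×552×ln(0.132) = -51300 J.
Q = ΔU + W = -51300 J.

-51300 J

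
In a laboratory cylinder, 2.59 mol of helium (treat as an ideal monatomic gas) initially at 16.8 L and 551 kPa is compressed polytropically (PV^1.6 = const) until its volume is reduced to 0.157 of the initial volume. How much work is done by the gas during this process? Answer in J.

T₁ = P₁V₁/(nR) = 551×16.8/(2.59×8.314) = 430 K.
Polytropic n=1.6: T₂ = T₁(V₁/V₂)^(n−1) = 430×(6.37)^0.60 = 1310 K; P₂ = P₁(V₁/V₂)^n = 10700 kPa.
W = (P₁V₁−P₂V₂)/(n−1) = (551×16.8−10700×2.64)/0.60 = -31400 J.

-31400 J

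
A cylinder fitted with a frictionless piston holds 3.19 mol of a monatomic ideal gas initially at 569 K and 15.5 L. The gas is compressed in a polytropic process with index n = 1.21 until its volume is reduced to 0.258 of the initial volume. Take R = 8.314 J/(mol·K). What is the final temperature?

756 K

P₁ = nRT₁/V₁ = 3.19×8.314×569/15.5 = 974 kPa.
Polytropic n=1.21: T₂ = T₁(V₁/V₂)^(n−1) = 569×(3.88)^0.21 = 756 K; P₂ = P₁(V₁/V₂)^n = 5020 kPa.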